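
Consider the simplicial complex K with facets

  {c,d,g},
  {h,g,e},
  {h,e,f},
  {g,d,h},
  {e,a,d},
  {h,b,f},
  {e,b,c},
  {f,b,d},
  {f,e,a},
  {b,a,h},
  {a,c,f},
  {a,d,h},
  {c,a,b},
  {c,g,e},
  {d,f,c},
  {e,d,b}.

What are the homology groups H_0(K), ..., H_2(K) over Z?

H_0 ≅ Z,  H_1 ≅ Z^2,  H_2 ≅ Z.

We work with the vertex ordering a < b < c < d < e < f < g < h. The simplices of K, each written with vertices in increasing order, are:

  0-simplices (8): a, b, c, d, e, f, g, h
  1-simplices (24): ab, ac, ad, ae, af, ah, bc, bd, be, bf, bh, cd, ce, cf, cg, de, df, dg, dh, ef, eg, eh, fh, gh
  2-simplices (16): abc, abh, acf, ade, adh, aef, bce, bde, bdf, bfh, cdf, cdg, ceg, dgh, efh, egh

so the chain groups are C_0 ≅ Z^8, C_1 ≅ Z^24, C_2 ≅ Z^16.

Boundary ∂_1: C_1 → C_0 sends each edge [p,q] (with p < q) to q − p. For instance
  ∂fh = h − f.
This gives a 8×24 integer matrix of rank 7; reducing to Smith normal form yields diagonal entries (1,1,1,1,1,1,1).

∂_2: C_2 → C_1 acts by ∂[p,q,r] = [q,r] − [p,r] + [p,q]. For instance
  ∂aef = ef − af + ae,
  ∂acf = cf − af + ac.
This gives a 24×16 integer matrix of rank 15; reducing to Smith normal form yields diagonal entries (1,1,1,1,1,1,1,1,1,1,1,1,1,1,1).

From H_k ≅ ker(∂_k) / im(∂_{k+1}) we obtain:

  H_0: rank C_0 − rank ∂_1 = 8 − 7 = 1, and the invariant factors of ∂_1 are all 1, so H_0 ≅ Z.
  H_1: rank ker ∂_1 − rank ∂_2 = (24 − 7) − 15 = 2, and the invariant factors of ∂_2 are all 1, so H_1 ≅ Z^2.
  H_2: rank ker ∂_2 − rank ∂_3 = (16 − 15) − 0 = 1, and there is no ∂_3, so H_2 ≅ Z.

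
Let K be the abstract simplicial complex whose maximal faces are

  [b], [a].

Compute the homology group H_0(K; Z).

H_0 ≅ Z^2.

Order the vertices as a < b. Listing each simplex with vertices in this order, K has dimension 0 with simplices:

  0-simplices (2): a, b

Hence C_0 ≅ Z^2.

Reading off H_k = ker ∂_k / im ∂_{k+1}:

  H_0: rank C_0 − rank ∂_1 = 2 − 0 = 2, and there is no ∂_1, so H_0 ≅ Z^2.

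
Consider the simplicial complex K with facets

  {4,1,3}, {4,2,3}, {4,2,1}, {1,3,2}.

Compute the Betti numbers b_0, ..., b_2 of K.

b_0 = 1, b_1 = 0, b_2 = 1.

Fix the vertex order 1 < 2 < 3 < 4 and write every simplex with vertices in increasing order. Then dim K = 2 and the simplices of K are:

  0-simplices (4): [1], [2], [3], [4]
  1-simplices (6): [1,2], [1,3], [1,4], [2,3], [2,4], [3,4]
  2-simplices (4): [1,2,3], [1,2,4], [1,3,4], [2,3,4]

Hence C_0 ≅ Z^4, C_1 ≅ Z^6, C_2 ≅ Z^4.

∂_1: C_1 → C_0 is given by ∂[p,q] = [q] − [p].
The 4×6 boundary matrix has rank 3 and Smith normal form diag(1,1,1).

Boundary ∂_2: C_2 → C_1 maps a triangle to the signed sum of its edges. For instance
  ∂[2,3,4] = [3,4] − [2,4] + [2,3],
  ∂[1,2,3] = [2,3] − [1,3] + [1,2].
This gives a 6×4 integer matrix of rank 3; reducing to Smith normal form yields diagonal entries (1,1,1).

From H_k ≅ ker(∂_k) / im(∂_{k+1}) we obtain:

  H_0: rank C_0 − rank ∂_1 = 4 − 3 = 1, and the invariant factors of ∂_1 are all 1, so H_0 = Z.
  H_1: rank ker ∂_1 − rank ∂_2 = (6 − 3) − 3 = 0, and the invariant factors of ∂_2 are all 1, so H_1 = 0.
  H_2: rank ker ∂_2 − rank ∂_3 = (4 − 3) − 0 = 1, and there is no ∂_3, so H_2 = Z.

As a check, the Euler characteristic is 4 − 6 + 4 = 2, which agrees with 1 − 0 + 1 = 2.

Hence the Betti numbers are b_0 = 1, b_1 = 0, b_2 = 1.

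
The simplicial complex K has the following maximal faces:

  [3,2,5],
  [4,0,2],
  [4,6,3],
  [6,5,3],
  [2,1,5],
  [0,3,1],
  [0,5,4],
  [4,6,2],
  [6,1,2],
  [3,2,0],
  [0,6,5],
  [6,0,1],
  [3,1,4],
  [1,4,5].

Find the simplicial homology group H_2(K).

H_2 = Z.

Take the total order 0 < 1 < 2 < 3 < 4 < 5 < 6 on the vertex set. Then K (dimension 2) consists of the simplices:

  0-simplices (7): [0], [1], [2], [3], [4], [5], [6]
  1-simplices (21): [0,1], [0,2], [0,3], [0,4], [0,5], [0,6], [1,2], [1,3], [1,4], [1,5], [1,6], [2,3], [2,4], [2,5], [2,6], [3,4], [3,5], [3,6], [4,5], [4,6], [5,6]
  2-simplices (14): [0,1,3], [0,1,6], [0,2,3], [0,2,4], [0,4,5], [0,5,6], [1,2,5], [1,2,6], [1,3,4], [1,4,5], [2,3,5], [2,4,6], [3,4,6], [3,5,6]

so the chain groups are C_0 ≅ Z^7, C_1 ≅ Z^21, C_2 ≅ Z^14.

Boundary ∂_1: C_1 → C_0 maps an edge to its endpoints' difference, ∂[p,q] = q − p. For instance
  ∂[0,5] = [5] − [0].
The 7×21 boundary matrix has rank 6 and Smith normal form diag(1,1,1,1,1,1).

The boundary map ∂_2: C_2 → C_1 maps a triangle to the signed sum of its edges. For instance
  ∂[1,4,5] = [4,5] − [1,5] + [1,4],
  ∂[2,3,5] = [3,5] − [2,5] + [2,3].
As a 21×14 matrix over Z this has rank 13, with invariant factors (1,1,1,1,1,1,1,1,1,1,1,1,1).

From H_k ≅ ker(∂_k) / im(∂_{k+1}) we obtain:

  H_2: rank ker ∂_2 − rank ∂_3 = (14 − 13) − 0 = 1, and there is no ∂_3, so H_2 = Z.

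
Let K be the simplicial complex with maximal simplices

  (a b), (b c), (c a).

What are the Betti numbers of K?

Fix the vertex order a < b < c and write every simplex with vertices in increasing order. Then dim K = 1 and the simplices of K are:

  0-simplices (3): a, b, c
  1-simplices (3): ab, ac, bc

giving chain groups C_0 ≅ Z^3, C_1 ≅ Z^3.

Boundary ∂_1: C_1 → C_0 is given by ∂[p,q] = [q] − [p].
The resulting 3×3 matrix has rank 2, and its Smith normal form has invariant factors (1,1).

Now H_k = ker ∂_k / im ∂_{k+1}, so:

  H_0: rank C_0 − rank ∂_1 = 3 − 2 = 1, and the invariant factors of ∂_1 are all 1, so H_0 ≅ Z.
  H_1: rank ker ∂_1 − rank ∂_2 = (3 − 2) − 0 = 1, and there is no ∂_2, so H_1 ≅ Z.

As a check, the Euler characteristic is 3 − 3 = 0, which agrees with 1 − 1 = 0.
(K is a triangulation of the circle S^1.)

Hence the Betti numbers are b_0 = 1, b_1 = 1.

b_0 = 1, b_1 = 1.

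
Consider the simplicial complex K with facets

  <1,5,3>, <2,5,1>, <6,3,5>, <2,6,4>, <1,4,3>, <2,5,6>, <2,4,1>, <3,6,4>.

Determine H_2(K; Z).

H_2 ≅ Z.

We work with the vertex ordering 1 < 2 < 3 < 4 < 5 < 6. The simplices of K, each written with vertices in increasing order, are:

  0-simplices (6): [1], [2], [3], [4], [5], [6]
  1-simplices (12): [1,2], [1,3], [1,4], [1,5], [2,4], [2,5], [2,6], [3,4], [3,5], [3,6], [4,6], [5,6]
  2-simplices (8): [1,2,4], [1,2,5], [1,3,4], [1,3,5], [2,4,6], [2,5,6], [3,4,6], [3,5,6]

so the chain groups are C_0 ≅ Z^6, C_1 ≅ Z^12, C_2 ≅ Z^8.

Boundary ∂_1: C_1 → C_0 is given by ∂[p,q] = [q] − [p].
The 6×12 boundary matrix has rank 5 and Smith normal form diag(1,1,1,1,1).

The boundary map ∂_2: C_2 → C_1 sends each 2-simplex [p,q,r] to [q,r] − [p,r] + [p,q]. For instance
  ∂[3,4,6] = [4,6] − [3,6] + [3,4],
  ∂[1,2,4] = [2,4] − [1,4] + [1,2].
This gives a 12×8 integer matrix of rank 7; reducing to Smith normal form yields diagonal entries (1,1,1,1,1,1,1).

From H_k ≅ ker(∂_k) / im(∂_{k+1}) we obtain:

  H_2: rank ker ∂_2 − rank ∂_3 = (8 − 7) − 0 = 1, and there is no ∂_3, so H_2 = Z.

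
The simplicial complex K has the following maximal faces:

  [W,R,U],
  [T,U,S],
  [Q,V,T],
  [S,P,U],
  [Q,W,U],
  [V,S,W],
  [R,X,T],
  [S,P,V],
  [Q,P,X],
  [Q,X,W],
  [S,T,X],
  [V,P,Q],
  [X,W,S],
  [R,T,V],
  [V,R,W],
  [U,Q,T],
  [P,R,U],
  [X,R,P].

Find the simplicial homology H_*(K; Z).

H_0 ≅ Z,  H_1 ≅ Z^2,  H_2 ≅ Z.

We work with the vertex ordering P < Q < R < S < T < U < V < W < X. The simplices of K, each written with vertices in increasing order, are:

  0-simplices (9): P, Q, R, S, T, U, V, W, X
  1-simplices (27): PQ, PR, PS, PU, PV, PX, QT, QU, QV, QW, QX, RT, RU, RV, RW, RX, ST, SU, SV, SW, SX, TU, TV, TX, UW, VW, WX
  2-simplices (18): PQV, PQX, PRU, PRX, PSU, PSV, QTU, QTV, QUW, QWX, RTV, RTX, RUW, RVW, STU, STX, SVW, SWX

giving chain groups C_0 ≅ Z^9, C_1 ≅ Z^27, C_2 ≅ Z^18.

∂_1: C_1 → C_0 sends each edge [p,q] (with p < q) to q − p.
As a 9×27 matrix over Z this has rank 8, with invariant factors (1,1,1,1,1,1,1,1).

Boundary ∂_2: C_2 → C_1 acts by ∂[p,q,r] = [q,r] − [p,r] + [p,q]. For instance
  ∂STU = TU − SU + ST,
  ∂PQV = QV − PV + PQ.
This gives a 27×18 integer matrix of rank 17; reducing to Smith normal form yields diagonal entries (1,1,1,1,1,1,1,1,1,1,1,1,1,1,1,1,1).

Reading off H_k = ker ∂_k / im ∂_{k+1}:

  H_0: rank C_0 − rank ∂_1 = 9 − 8 = 1, and the invariant factors of ∂_1 are all 1, so H_0 = Z.
  H_1: rank ker ∂_1 − rank ∂_2 = (27 − 8) − 17 = 2, and the invariant factors of ∂_2 are all 1, so H_1 = Z^2.
  H_2: rank ker ∂_2 − rank ∂_3 = (18 − 17) − 0 = 1, and there is no ∂_3, so H_2 = Z.

As a check, the Euler characteristic is 9 − 27 + 18 = 0, which agrees with 1 − 2 + 1 = 0.
(K is a triangulation of the torus T^2.)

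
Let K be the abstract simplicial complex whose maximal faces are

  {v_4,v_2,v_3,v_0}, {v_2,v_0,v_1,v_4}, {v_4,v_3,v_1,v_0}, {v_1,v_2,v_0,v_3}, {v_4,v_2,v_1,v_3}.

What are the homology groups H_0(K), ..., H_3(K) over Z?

H_0 = Z,  H_1 = 0,  H_2 = 0,  H_3 = Z.

Take the total order v_0 < v_1 < v_2 < v_3 < v_4 on the vertex set. Then K (dimension 3) consists of the simplices:

  0-simplices (5): [v_0], [v_1], [v_2], [v_3], [v_4]
  1-simplices (10): [v_0,v_1], [v_0,v_2], [v_0,v_3], [v_0,v_4], [v_1,v_2], [v_1,v_3], [v_1,v_4], [v_2,v_3], [v_2,v_4], [v_3,v_4]
  2-simplices (10): [v_0,v_1,v_2], [v_0,v_1,v_3], [v_0,v_1,v_4], [v_0,v_2,v_3], [v_0,v_2,v_4], [v_0,v_3,v_4], [v_1,v_2,v_3], [v_1,v_2,v_4], [v_1,v_3,v_4], [v_2,v_3,v_4]
  3-simplices (5): [v_0,v_1,v_2,v_3], [v_0,v_1,v_2,v_4], [v_0,v_1,v_3,v_4], [v_0,v_2,v_3,v_4], [v_1,v_2,v_3,v_4]

so the chain groups are C_0 ≅ Z^5, C_1 ≅ Z^10, C_2 ≅ Z^10, C_3 ≅ Z^5.

∂_1: C_1 → C_0 is given by ∂[p,q] = [q] − [p].
The resulting 5×10 matrix has rank 4, and its Smith normal form has invariant factors (1,1,1,1).

Boundary ∂_2: C_2 → C_1 acts by ∂[p,q,r] = [q,r] − [p,r] + [p,q]. For instance
  ∂[v_1,v_3,v_4] = [v_3,v_4] − [v_1,v_4] + [v_1,v_3],
  ∂[v_1,v_2,v_3] = [v_2,v_3] − [v_1,v_3] + [v_1,v_2].
The resulting 10×10 matrix has rank 6, and its Smith normal form has invariant factors (1,1,1,1,1,1).

Boundary ∂_3: C_3 → C_2 sends each 3-simplex σ to the alternating sum Σ_i (−1)^i (σ with its i-th vertex removed). For instance
  ∂[v_0,v_2,v_3,v_4] = [v_2,v_3,v_4] − [v_0,v_3,v_4] + [v_0,v_2,v_4] − [v_0,v_2,v_3],
  ∂[v_0,v_1,v_3,v_4] = [v_1,v_3,v_4] − [v_0,v_3,v_4] + [v_0,v_1,v_4] − [v_0,v_1,v_3].
As a 10×5 matrix over Z this has rank 4, with invariant factors (1,1,1,1).

From H_k ≅ ker(∂_k) / im(∂_{k+1}) we obtain:

  H_0: rank C_0 − rank ∂_1 = 5 − 4 = 1, and the invariant factors of ∂_1 are all 1, so H_0 ≅ Z.
  H_1: rank ker ∂_1 − rank ∂_2 = (10 − 4) − 6 = 0, and the invariant factors of ∂_2 are all 1, so H_1 ≅ 0.
  H_2: rank ker ∂_2 − rank ∂_3 = (10 − 6) − 4 = 0, and the invariant factors of ∂_3 are all 1, so H_2 ≅ 0.
  H_3: rank ker ∂_3 − rank ∂_4 = (5 − 4) − 0 = 1, and there is no ∂_4, so H_3 ≅ Z.

As a check, the Euler characteristic is 5 − 10 + 10 − 5 = 0, which agrees with 1 − 0 + 0 − 1 = 0.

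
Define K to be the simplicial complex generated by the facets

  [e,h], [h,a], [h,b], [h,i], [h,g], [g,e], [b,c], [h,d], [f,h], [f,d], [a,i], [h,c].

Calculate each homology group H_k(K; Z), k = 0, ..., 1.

H_0 = Z,  H_1 = Z^4.

We work with the vertex ordering a < b < c < d < e < f < g < h < i. The simplices of K, each written with vertices in increasing order, are:

  0-simplices (9): a, b, c, d, e, f, g, h, i
  1-simplices (12): ah, ai, bc, bh, ch, df, dh, eg, eh, fh, gh, hi

Hence C_0 ≅ Z^9, C_1 ≅ Z^12.

Boundary ∂_1: C_1 → C_0 is given by ∂[p,q] = [q] − [p]. For instance
  ∂bh = h − b.
This gives a 9×12 integer matrix of rank 8; reducing to Smith normal form yields diagonal entries (1,1,1,1,1,1,1,1).

From H_k ≅ ker(∂_k) / im(∂_{k+1}) we obtain:

  H_0: rank C_0 − rank ∂_1 = 9 − 8 = 1, and the invariant factors of ∂_1 are all 1, so H_0 = Z.
  H_1: rank ker ∂_1 − rank ∂_2 = (12 − 8) − 0 = 4, and there is no ∂_2, so H_1 = Z^4.

(K is a triangulation of a wedge of 4 circles.)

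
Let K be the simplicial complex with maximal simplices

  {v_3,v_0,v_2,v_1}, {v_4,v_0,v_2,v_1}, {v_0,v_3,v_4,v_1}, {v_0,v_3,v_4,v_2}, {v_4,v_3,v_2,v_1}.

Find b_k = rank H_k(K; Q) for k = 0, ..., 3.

b_0 = 1, b_1 = 0, b_2 = 0, b_3 = 1.

Order the vertices as v_0 < v_1 < v_2 < v_3 < v_4. Listing each simplex with vertices in this order, K has dimension 3 with simplices:

  0-simplices (5): [v_0], [v_1], [v_2], [v_3], [v_4]
  1-simplices (10): [v_0,v_1], [v_0,v_2], [v_0,v_3], [v_0,v_4], [v_1,v_2], [v_1,v_3], [v_1,v_4], [v_2,v_3], [v_2,v_4], [v_3,v_4]
  2-simplices (10): [v_0,v_1,v_2], [v_0,v_1,v_3], [v_0,v_1,v_4], [v_0,v_2,v_3], [v_0,v_2,v_4], [v_0,v_3,v_4], [v_1,v_2,v_3], [v_1,v_2,v_4], [v_1,v_3,v_4], [v_2,v_3,v_4]
  3-simplices (5): [v_0,v_1,v_2,v_3], [v_0,v_1,v_2,v_4], [v_0,v_1,v_3,v_4], [v_0,v_2,v_3,v_4], [v_1,v_2,v_3,v_4]

giving chain groups C_0 ≅ Z^5, C_1 ≅ Z^10, C_2 ≅ Z^10, C_3 ≅ Z^5.

∂_1: C_1 → C_0 is given by ∂[p,q] = [q] − [p].
The resulting 5×10 matrix has rank 4, and its Smith normal form has invariant factors (1,1,1,1).

The boundary map ∂_2: C_2 → C_1 sends each 2-simplex [p,q,r] to [q,r] − [p,r] + [p,q]. For instance
  ∂[v_1,v_2,v_3] = [v_2,v_3] − [v_1,v_3] + [v_1,v_2],
  ∂[v_0,v_1,v_2] = [v_1,v_2] − [v_0,v_2] + [v_0,v_1].
This gives a 10×10 integer matrix of rank 6; reducing to Smith normal form yields diagonal entries (1,1,1,1,1,1).

∂_3: C_3 → C_2 sends each 3-simplex σ to the alternating sum Σ_i (−1)^i (σ with its i-th vertex removed). For instance
  ∂[v_0,v_1,v_3,v_4] = [v_1,v_3,v_4] − [v_0,v_3,v_4] + [v_0,v_1,v_4] − [v_0,v_1,v_3],
  ∂[v_1,v_2,v_3,v_4] = [v_2,v_3,v_4] − [v_1,v_3,v_4] + [v_1,v_2,v_4] − [v_1,v_2,v_3].
As a 10×5 matrix over Z this has rank 4, with invariant factors (1,1,1,1).

From H_k ≅ ker(∂_k) / im(∂_{k+1}) we obtain:

  H_0: rank C_0 − rank ∂_1 = 5 − 4 = 1, and the invariant factors of ∂_1 are all 1, so H_0 = Z.
  H_1: rank ker ∂_1 − rank ∂_2 = (10 − 4) − 6 = 0, and the invariant factors of ∂_2 are all 1, so H_1 = 0.
  H_2: rank ker ∂_2 − rank ∂_3 = (10 − 6) − 4 = 0, and the invariant factors of ∂_3 are all 1, so H_2 = 0.
  H_3: rank ker ∂_3 − rank ∂_4 = (5 − 4) − 0 = 1, and there is no ∂_4, so H_3 = Z.

Hence the Betti numbers are b_0 = 1, b_1 = 0, b_2 = 0, b_3 = 1.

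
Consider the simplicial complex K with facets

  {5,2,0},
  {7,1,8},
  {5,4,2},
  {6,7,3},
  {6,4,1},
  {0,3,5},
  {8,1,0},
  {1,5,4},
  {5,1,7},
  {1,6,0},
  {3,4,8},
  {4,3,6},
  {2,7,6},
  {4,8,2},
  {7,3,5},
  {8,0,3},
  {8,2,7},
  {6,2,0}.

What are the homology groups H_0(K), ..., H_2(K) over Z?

H_0 = Z,  H_1 = Z^2,  H_2 = Z.

We work with the vertex ordering 0 < 1 < 2 < 3 < 4 < 5 < 6 < 7 < 8. The simplices of K, each written with vertices in increasing order, are:

  0-simplices (9): [0], [1], [2], [3], [4], [5], [6], [7], [8]
  1-simplices (27): (27 of them)
  2-simplices (18): [0,1,6], [0,1,8], [0,2,5], [0,2,6], [0,3,5], [0,3,8], [1,4,5], [1,4,6], [1,5,7], [1,7,8], [2,4,5], [2,4,8], [2,6,7], [2,7,8], [3,4,6], [3,4,8], [3,5,7], [3,6,7]

Hence C_0 ≅ Z^9, C_1 ≅ Z^27, C_2 ≅ Z^18.

The boundary map ∂_1: C_1 → C_0 sends each edge [p,q] (with p < q) to q − p.
The resulting 9×27 matrix has rank 8, and its Smith normal form has invariant factors (1,1,1,1,1,1,1,1).

Boundary ∂_2: C_2 → C_1 sends each 2-simplex [p,q,r] to [q,r] − [p,r] + [p,q]. For instance
  ∂[0,2,6] = [2,6] − [0,6] + [0,2],
  ∂[2,6,7] = [6,7] − [2,7] + [2,6].
This gives a 27×18 integer matrix of rank 17; reducing to Smith normal form yields diagonal entries (1,1,1,1,1,1,1,1,1,1,1,1,1,1,1,1,1).

Reading off H_k = ker ∂_k / im ∂_{k+1}:

  H_0: rank C_0 − rank ∂_1 = 9 − 8 = 1, and the invariant factors of ∂_1 are all 1, so H_0 ≅ Z.
  H_1: rank ker ∂_1 − rank ∂_2 = (27 − 8) − 17 = 2, and the invariant factors of ∂_2 are all 1, so H_1 ≅ Z^2.
  H_2: rank ker ∂_2 − rank ∂_3 = (18 − 17) − 0 = 1, and there is no ∂_3, so H_2 ≅ Z.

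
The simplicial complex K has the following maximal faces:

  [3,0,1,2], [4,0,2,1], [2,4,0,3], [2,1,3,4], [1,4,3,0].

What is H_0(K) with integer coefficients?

H_0 = Z.

Take the total order 0 < 1 < 2 < 3 < 4 on the vertex set. Then K (dimension 3) consists of the simplices:

  0-simplices (5): [0], [1], [2], [3], [4]
  1-simplices (10): [0,1], [0,2], [0,3], [0,4], [1,2], [1,3], [1,4], [2,3], [2,4], [3,4]
  2-simplices (10): [0,1,2], [0,1,3], [0,1,4], [0,2,3], [0,2,4], [0,3,4], [1,2,3], [1,2,4], [1,3,4], [2,3,4]
  3-simplices (5): [0,1,2,3], [0,1,2,4], [0,1,3,4], [0,2,3,4], [1,2,3,4]

so the chain groups are C_0 ≅ Z^5, C_1 ≅ Z^10, C_2 ≅ Z^10, C_3 ≅ Z^5.

The boundary map ∂_1: C_1 → C_0 maps an edge to its endpoints' difference, ∂[p,q] = q − p.
This gives a 5×10 integer matrix of rank 4; reducing to Smith normal form yields diagonal entries (1,1,1,1).

Boundary ∂_2: C_2 → C_1 acts by ∂[p,q,r] = [q,r] − [p,r] + [p,q]. For instance
  ∂[1,2,4] = [2,4] − [1,4] + [1,2],
  ∂[0,1,3] = [1,3] − [0,3] + [0,1].
The resulting 10×10 matrix has rank 6, and its Smith normal form has invariant factors (1,1,1,1,1,1).

Boundary ∂_3: C_3 → C_2 sends each 3-simplex σ to the alternating sum Σ_i (−1)^i (σ with its i-th vertex removed). For instance
  ∂[0,1,3,4] = [1,3,4] − [0,3,4] + [0,1,4] − [0,1,3],
  ∂[0,1,2,3] = [1,2,3] − [0,2,3] + [0,1,3] − [0,1,2].
As a 10×5 matrix over Z this has rank 4, with invariant factors (1,1,1,1).

Now H_k = ker ∂_k / im ∂_{k+1}, so:

  H_0: rank C_0 − rank ∂_1 = 5 − 4 = 1, and the invariant factors of ∂_1 are all 1, so H_0 = Z.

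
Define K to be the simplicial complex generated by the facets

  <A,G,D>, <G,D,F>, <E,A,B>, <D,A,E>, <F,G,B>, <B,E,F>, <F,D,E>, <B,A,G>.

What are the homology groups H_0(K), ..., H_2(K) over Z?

H_0 ≅ Z,  H_1 = 0,  H_2 ≅ Z.

Take the total order A < B < D < E < F < G on the vertex set. Then K (dimension 2) consists of the simplices:

  0-simplices (6): A, B, D, E, F, G
  1-simplices (12): AB, AD, AE, AG, BE, BF, BG, DE, DF, DG, EF, FG
  2-simplices (8): ABE, ABG, ADE, ADG, BEF, BFG, DEF, DFG

Hence C_0 ≅ Z^6, C_1 ≅ Z^12, C_2 ≅ Z^8.

The boundary map ∂_1: C_1 → C_0 maps an edge to its endpoints' difference, ∂[p,q] = q − p.
This gives a 6×12 integer matrix of rank 5; reducing to Smith normal form yields diagonal entries (1,1,1,1,1).

Boundary ∂_2: C_2 → C_1 sends each 2-simplex [p,q,r] to [q,r] − [p,r] + [p,q]. For instance
  ∂DFG = FG − DG + DF,
  ∂ABE = BE − AE + AB.
This gives a 12×8 integer matrix of rank 7; reducing to Smith normal form yields diagonal entries (1,1,1,1,1,1,1).

Now H_k = ker ∂_k / im ∂_{k+1}, so:

  H_0: rank C_0 − rank ∂_1 = 6 − 5 = 1, and the invariant factors of ∂_1 are all 1, so H_0 ≅ Z.
  H_1: rank ker ∂_1 − rank ∂_2 = (12 − 5) − 7 = 0, and the invariant factors of ∂_2 are all 1, so H_1 ≅ 0.
  H_2: rank ker ∂_2 − rank ∂_3 = (8 − 7) − 0 = 1, and there is no ∂_3, so H_2 ≅ Z.

(K is a triangulation of the 2-sphere S^2.)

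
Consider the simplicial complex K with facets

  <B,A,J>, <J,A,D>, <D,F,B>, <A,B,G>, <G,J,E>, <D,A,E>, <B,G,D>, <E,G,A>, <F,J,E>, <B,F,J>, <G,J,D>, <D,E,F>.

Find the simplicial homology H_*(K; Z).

H_0 ≅ Z,  H_1 ≅ Z/2,  H_2 = 0.

K has 7 vertices, 18 edges, 12 triangles.
rank ∂_0 = 0, rank ∂_1 = 6 ⇒ b_0 = 7 − 0 − 6 = 1; all invariant factors of ∂_1 are 1 so no torsion. So H_0 ≅ Z.
rank ∂_1 = 6, rank ∂_2 = 12 ⇒ b_1 = 18 − 6 − 12 = 0; ∂_2 has invariant factor(s) [2] giving torsion. So H_1 ≅ Z/2.
rank ∂_2 = 12, rank ∂_3 = 0 ⇒ b_2 = 12 − 12 − 0 = 0. So H_2 ≅ 0.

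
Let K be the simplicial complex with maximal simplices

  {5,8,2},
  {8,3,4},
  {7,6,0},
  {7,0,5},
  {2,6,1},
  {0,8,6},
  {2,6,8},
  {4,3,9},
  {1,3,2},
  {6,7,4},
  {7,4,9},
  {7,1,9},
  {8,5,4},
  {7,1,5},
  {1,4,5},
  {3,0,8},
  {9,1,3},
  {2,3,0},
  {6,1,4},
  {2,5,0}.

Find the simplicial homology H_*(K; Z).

Take the total order 0 < 1 < 2 < 3 < 4 < 5 < 6 < 7 < 8 < 9 on the vertex set. Then K (dimension 2) consists of the simplices:

  0-simplices (10): [0], [1], [2], [3], [4], [5], [6], [7], [8], [9]
  1-simplices (30): (30 of them)
  2-simplices (20): (20 of them)

Hence C_0 ≅ Z^10, C_1 ≅ Z^30, C_2 ≅ Z^20.

∂_1: C_1 → C_0 sends each edge [p,q] (with p < q) to q − p.
As a 10×30 matrix over Z this has rank 9, with invariant factors (1,1,1,1,1,1,1,1,1).

∂_2: C_2 → C_1 sends each 2-simplex [p,q,r] to [q,r] − [p,r] + [p,q]. For instance
  ∂[2,5,8] = [5,8] − [2,8] + [2,5],
  ∂[0,2,3] = [2,3] − [0,3] + [0,2].
As a 30×20 matrix over Z this has rank 20, with invariant factors (1,1,1,1,1,1,1,1,1,1,1,1,1,1,1,1,1,1,1,2).

Now H_k = ker ∂_k / im ∂_{k+1}, so:

  H_0: rank C_0 − rank ∂_1 = 10 − 9 = 1, and the invariant factors of ∂_1 are all 1, so H_0 = Z.
  H_1: rank ker ∂_1 − rank ∂_2 = (30 − 9) − 20 = 1, and ∂_2 has invariant factor 2 > 1, so H_1 = Z ⊕ Z/2Z.
  H_2: rank ker ∂_2 − rank ∂_3 = (20 − 20) − 0 = 0, and there is no ∂_3, so H_2 = 0.

(K is a triangulation of the Klein bottle.)

H_0 = Z,  H_1 = Z ⊕ Z/2Z,  H_2 = 0.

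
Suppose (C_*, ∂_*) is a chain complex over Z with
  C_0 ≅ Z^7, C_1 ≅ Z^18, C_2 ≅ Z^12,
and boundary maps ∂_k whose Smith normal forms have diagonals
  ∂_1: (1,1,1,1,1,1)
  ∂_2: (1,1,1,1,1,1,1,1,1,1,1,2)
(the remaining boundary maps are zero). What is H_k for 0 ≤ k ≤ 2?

H_0: b_0 = 7 − 0 − 6 = 1; torsion from ∂_1 factors > 1: none. So H_0 = Z.
H_1: b_1 = 18 − 6 − 12 = 0; torsion from ∂_2 factors > 1: [2]. So H_1 = Z/2.
H_2: b_2 = 12 − 12 − 0 = 0; torsion from ∂_3 factors > 1: none. So H_2 = 0.

H_0 = Z,  H_1 = Z/2,  H_2 = 0.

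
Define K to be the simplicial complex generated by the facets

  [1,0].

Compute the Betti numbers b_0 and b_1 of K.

Order the vertices as 0 < 1. Listing each simplex with vertices in this order, K has dimension 1 with simplices:

  0-simplices (2): [0], [1]
  1-simplices (1): [0,1]

so the chain groups are C_0 ≅ Z^2, C_1 ≅ Z^1.

Boundary ∂_1: C_1 → C_0 maps an edge to its endpoints' difference, ∂[p,q] = q − p.
As a 2×1 matrix over Z this has rank 1, with invariant factors (1).

From H_k ≅ ker(∂_k) / im(∂_{k+1}) we obtain:

  H_0: rank C_0 − rank ∂_1 = 2 − 1 = 1, and the invariant factors of ∂_1 are all 1, so H_0 ≅ Z.
  H_1: rank ker ∂_1 − rank ∂_2 = (1 − 1) − 0 = 0, and there is no ∂_2, so H_1 ≅ 0.

Hence the Betti numbers are b_0 = 1, b_1 = 0.

b_0 = 1, b_1 = 0.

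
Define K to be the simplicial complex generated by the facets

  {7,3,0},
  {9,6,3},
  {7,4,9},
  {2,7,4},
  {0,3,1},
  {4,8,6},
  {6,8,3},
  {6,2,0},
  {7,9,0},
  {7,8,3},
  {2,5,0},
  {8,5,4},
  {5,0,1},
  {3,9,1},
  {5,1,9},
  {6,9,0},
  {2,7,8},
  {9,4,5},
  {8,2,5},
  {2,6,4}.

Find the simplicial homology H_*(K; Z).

H_0 ≅ Z,  H_1 ≅ Z ⊕ Z/2Z,  H_2 = 0.

Order the vertices as 0 < 1 < 2 < 3 < 4 < 5 < 6 < 7 < 8 < 9. Listing each simplex with vertices in this order, K has dimension 2 with simplices:

  0-simplices (10): [0], [1], [2], [3], [4], [5], [6], [7], [8], [9]
  1-simplices (30): (30 of them)
  2-simplices (20): (20 of them)

giving chain groups C_0 ≅ Z^10, C_1 ≅ Z^30, C_2 ≅ Z^20.

The boundary map ∂_1: C_1 → C_0 sends each edge [p,q] (with p < q) to q − p.
This gives a 10×30 integer matrix of rank 9; reducing to Smith normal form yields diagonal entries (1,1,1,1,1,1,1,1,1).

The boundary map ∂_2: C_2 → C_1 maps a triangle to the signed sum of its edges. For instance
  ∂[3,6,8] = [6,8] − [3,8] + [3,6],
  ∂[2,7,8] = [7,8] − [2,8] + [2,7].
This gives a 30×20 integer matrix of rank 20; reducing to Smith normal form yields diagonal entries (1,1,1,1,1,1,1,1,1,1,1,1,1,1,1,1,1,1,1,2).

Computing H_k = (kernel of ∂_k) / (image of ∂_{k+1}):

  H_0: rank C_0 − rank ∂_1 = 10 − 9 = 1, and the invariant factors of ∂_1 are all 1, so H_0 = Z.
  H_1: rank ker ∂_1 − rank ∂_2 = (30 − 9) − 20 = 1, and ∂_2 has invariant factor 2 > 1, so H_1 = Z ⊕ Z/2Z.
  H_2: rank ker ∂_2 − rank ∂_3 = (20 − 20) − 0 = 0, and there is no ∂_3, so H_2 = 0.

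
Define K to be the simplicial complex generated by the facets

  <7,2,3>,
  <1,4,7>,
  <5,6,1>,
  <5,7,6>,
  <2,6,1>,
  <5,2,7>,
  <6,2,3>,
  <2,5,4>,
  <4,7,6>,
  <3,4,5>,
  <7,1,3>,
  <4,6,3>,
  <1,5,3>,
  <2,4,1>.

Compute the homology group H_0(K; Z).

H_0 ≅ Z.

K has 7 vertices, 21 edges, 14 triangles.
rank ∂_0 = 0, rank ∂_1 = 6 ⇒ b_0 = 7 − 0 − 6 = 1; all invariant factors of ∂_1 are 1 so no torsion. So H_0 = Z.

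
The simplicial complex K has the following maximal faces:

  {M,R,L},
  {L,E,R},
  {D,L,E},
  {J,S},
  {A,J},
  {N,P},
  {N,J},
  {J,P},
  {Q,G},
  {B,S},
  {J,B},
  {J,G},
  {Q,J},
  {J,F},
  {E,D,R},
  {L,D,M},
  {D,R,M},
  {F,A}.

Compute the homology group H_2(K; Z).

Fix the vertex order A < B < D < E < F < G < J < L < M < N < P < Q < R < S and write every simplex with vertices in increasing order. Then dim K = 2 and the simplices of K are:

  0-simplices (14): A, B, D, E, F, G, J, L, M, N, P, Q, R, S
  1-simplices (21): AF, AJ, BJ, BS, DE, DL, DM, DR, EL, ER, FJ, GJ, GQ, JN, JP, JQ, JS, LM, LR, MR, NP
  2-simplices (6): DEL, DER, DLM, DMR, ELR, LMR

Hence C_0 ≅ Z^14, C_1 ≅ Z^21, C_2 ≅ Z^6.

The boundary map ∂_1: C_1 → C_0 sends each edge [p,q] (with p < q) to q − p.
As a 14×21 matrix over Z this has rank 12, with invariant factors (1,1,1,1,1,1,1,1,1,1,1,1).

∂_2: C_2 → C_1 maps a triangle to the signed sum of its edges. For instance
  ∂DMR = MR − DR + DM,
  ∂DER = ER − DR + DE.
The 21×6 boundary matrix has rank 5 and Smith normal form diag(1,1,1,1,1).

Reading off H_k = ker ∂_k / im ∂_{k+1}:

  H_2: rank ker ∂_2 − rank ∂_3 = (6 − 5) − 0 = 1, and there is no ∂_3, so H_2 ≅ Z.

H_2 ≅ Z.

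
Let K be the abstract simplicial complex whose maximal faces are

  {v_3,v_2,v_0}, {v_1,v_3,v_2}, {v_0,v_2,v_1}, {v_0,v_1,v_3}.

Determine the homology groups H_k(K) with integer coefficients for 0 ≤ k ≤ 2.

H_0 = Z,  H_1 = 0,  H_2 = Z.

Fix the vertex order v_0 < v_1 < v_2 < v_3 and write every simplex with vertices in increasing order. Then dim K = 2 and the simplices of K are:

  0-simplices (4): [v_0], [v_1], [v_2], [v_3]
  1-simplices (6): [v_0,v_1], [v_0,v_2], [v_0,v_3], [v_1,v_2], [v_1,v_3], [v_2,v_3]
  2-simplices (4): [v_0,v_1,v_2], [v_0,v_1,v_3], [v_0,v_2,v_3], [v_1,v_2,v_3]

so the chain groups are C_0 ≅ Z^4, C_1 ≅ Z^6, C_2 ≅ Z^4.

The boundary map ∂_1: C_1 → C_0 sends each edge [p,q] (with p < q) to q − p.
The 4×6 boundary matrix has rank 3 and Smith normal form diag(1,1,1).

Boundary ∂_2: C_2 → C_1 sends each 2-simplex [p,q,r] to [q,r] − [p,r] + [p,q]. For instance
  ∂[v_0,v_2,v_3] = [v_2,v_3] − [v_0,v_3] + [v_0,v_2],
  ∂[v_0,v_1,v_2] = [v_1,v_2] − [v_0,v_2] + [v_0,v_1].
This gives a 6×4 integer matrix of rank 3; reducing to Smith normal form yields diagonal entries (1,1,1).

Now H_k = ker ∂_k / im ∂_{k+1}, so:

  H_0: rank C_0 − rank ∂_1 = 4 − 3 = 1, and the invariant factors of ∂_1 are all 1, so H_0 ≅ Z.
  H_1: rank ker ∂_1 − rank ∂_2 = (6 − 3) − 3 = 0, and the invariant factors of ∂_2 are all 1, so H_1 ≅ 0.
  H_2: rank ker ∂_2 − rank ∂_3 = (4 − 3) − 0 = 1, and there is no ∂_3, so H_2 ≅ Z.

(K is a triangulation of the 2-sphere S^2.)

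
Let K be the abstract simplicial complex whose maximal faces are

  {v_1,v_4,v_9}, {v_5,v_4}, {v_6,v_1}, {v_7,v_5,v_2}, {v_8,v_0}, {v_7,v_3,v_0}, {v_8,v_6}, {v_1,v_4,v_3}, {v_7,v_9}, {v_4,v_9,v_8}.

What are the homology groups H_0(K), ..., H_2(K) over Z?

Fix the vertex order v_0 < v_1 < v_2 < v_3 < v_4 < v_5 < v_6 < v_7 < v_8 < v_9 and write every simplex with vertices in increasing order. Then dim K = 2 and the simplices of K are:

  0-simplices (10): [v_0], [v_1], [v_2], [v_3], [v_4], [v_5], [v_6], [v_7], [v_8], [v_9]
  1-simplices (18): (18 of them)
  2-simplices (5): [v_0,v_3,v_7], [v_1,v_3,v_4], [v_1,v_4,v_9], [v_2,v_5,v_7], [v_4,v_8,v_9]

giving chain groups C_0 ≅ Z^10, C_1 ≅ Z^18, C_2 ≅ Z^5.

∂_1: C_1 → C_0 sends each edge [p,q] (with p < q) to q − p. For instance
  ∂[v_1,v_4] = [v_4] − [v_1].
As a 10×18 matrix over Z this has rank 9, with invariant factors (1,1,1,1,1,1,1,1,1).

Boundary ∂_2: C_2 → C_1 maps a triangle to the signed sum of its edges. For instance
  ∂[v_2,v_5,v_7] = [v_5,v_7] − [v_2,v_7] + [v_2,v_5],
  ∂[v_4,v_8,v_9] = [v_8,v_9] − [v_4,v_9] + [v_4,v_8].
The resulting 18×5 matrix has rank 5, and its Smith normal form has invariant factors (1,1,1,1,1).

Reading off H_k = ker ∂_k / im ∂_{k+1}:

  H_0: rank C_0 − rank ∂_1 = 10 − 9 = 1, and the invariant factors of ∂_1 are all 1, so H_0 = Z.
  H_1: rank ker ∂_1 − rank ∂_2 = (18 − 9) − 5 = 4, and the invariant factors of ∂_2 are all 1, so H_1 = Z^4.
  H_2: rank ker ∂_2 − rank ∂_3 = (5 − 5) − 0 = 0, and there is no ∂_3, so H_2 = 0.

As a check, the Euler characteristic is 10 − 18 + 5 = -3, which agrees with 1 − 4 + 0 = -3.

H_0 ≅ Z,  H_1 ≅ Z^4,  H_2 = 0.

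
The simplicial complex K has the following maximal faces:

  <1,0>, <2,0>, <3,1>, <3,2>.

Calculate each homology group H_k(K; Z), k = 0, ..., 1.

Fix the vertex order 0 < 1 < 2 < 3 and write every simplex with vertices in increasing order. Then dim K = 1 and the simplices of K are:

  0-simplices (4): [0], [1], [2], [3]
  1-simplices (4): [0,1], [0,2], [1,3], [2,3]

so the chain groups are C_0 ≅ Z^4, C_1 ≅ Z^4.

Boundary ∂_1: C_1 → C_0 maps an edge to its endpoints' difference, ∂[p,q] = q − p.
This gives a 4×4 integer matrix of rank 3; reducing to Smith normal form yields diagonal entries (1,1,1).

Reading off H_k = ker ∂_k / im ∂_{k+1}:

  H_0: rank C_0 − rank ∂_1 = 4 − 3 = 1, and the invariant factors of ∂_1 are all 1, so H_0 = Z.
  H_1: rank ker ∂_1 − rank ∂_2 = (4 − 3) − 0 = 1, and there is no ∂_2, so H_1 = Z.

H_0 ≅ Z,  H_1 ≅ Z.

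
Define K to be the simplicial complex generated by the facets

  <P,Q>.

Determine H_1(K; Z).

H_1 = 0.

Take the total order P < Q on the vertex set. Then K (dimension 1) consists of the simplices:

  0-simplices (2): P, Q
  1-simplices (1): PQ

so the chain groups are C_0 ≅ Z^2, C_1 ≅ Z^1.

∂_1: C_1 → C_0 sends each edge [p,q] (with p < q) to q − p.
This gives a 2×1 integer matrix of rank 1; reducing to Smith normal form yields diagonal entries (1).

From H_k ≅ ker(∂_k) / im(∂_{k+1}) we obtain:

  H_1: rank ker ∂_1 − rank ∂_2 = (1 − 1) − 0 = 0, and there is no ∂_2, so H_1 = 0.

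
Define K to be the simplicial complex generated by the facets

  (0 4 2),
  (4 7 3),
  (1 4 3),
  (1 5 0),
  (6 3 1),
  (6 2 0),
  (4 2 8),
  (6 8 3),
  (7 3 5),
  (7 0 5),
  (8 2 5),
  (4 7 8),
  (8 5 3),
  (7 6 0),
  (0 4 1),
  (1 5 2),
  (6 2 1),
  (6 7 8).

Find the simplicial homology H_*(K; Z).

H_0 = Z,  H_1 = Z ⊕ Z/2,  H_2 = 0.

Order the vertices as 0 < 1 < 2 < 3 < 4 < 5 < 6 < 7 < 8. Listing each simplex with vertices in this order, K has dimension 2 with simplices:

  0-simplices (9): [0], [1], [2], [3], [4], [5], [6], [7], [8]
  1-simplices (27): (27 of them)
  2-simplices (18): [0,1,4], [0,1,5], [0,2,4], [0,2,6], [0,5,7], [0,6,7], [1,2,5], [1,2,6], [1,3,4], [1,3,6], [2,4,8], [2,5,8], [3,4,7], [3,5,7], [3,5,8], [3,6,8], [4,7,8], [6,7,8]

Hence C_0 ≅ Z^9, C_1 ≅ Z^27, C_2 ≅ Z^18.

Boundary ∂_1: C_1 → C_0 maps an edge to its endpoints' difference, ∂[p,q] = q − p. For instance
  ∂[3,6] = [6] − [3].
The 9×27 boundary matrix has rank 8 and Smith normal form diag(1,1,1,1,1,1,1,1).

∂_2: C_2 → C_1 acts by ∂[p,q,r] = [q,r] − [p,r] + [p,q]. For instance
  ∂[2,5,8] = [5,8] − [2,8] + [2,5],
  ∂[0,1,5] = [1,5] − [0,5] + [0,1].
This gives a 27×18 integer matrix of rank 18; reducing to Smith normal form yields diagonal entries (1,1,1,1,1,1,1,1,1,1,1,1,1,1,1,1,1,2).

Reading off H_k = ker ∂_k / im ∂_{k+1}:

  H_0: rank C_0 − rank ∂_1 = 9 − 8 = 1, and the invariant factors of ∂_1 are all 1, so H_0 ≅ Z.
  H_1: rank ker ∂_1 − rank ∂_2 = (27 − 8) − 18 = 1, and ∂_2 has invariant factor 2 > 1, so H_1 ≅ Z ⊕ Z/2.
  H_2: rank ker ∂_2 − rank ∂_3 = (18 − 18) − 0 = 0, and there is no ∂_3, so H_2 ≅ 0.

As a check, the Euler characteristic is 9 − 27 + 18 = 0, which agrees with 1 − 1 + 0 = 0.
(K is a triangulation of the Klein bottle.)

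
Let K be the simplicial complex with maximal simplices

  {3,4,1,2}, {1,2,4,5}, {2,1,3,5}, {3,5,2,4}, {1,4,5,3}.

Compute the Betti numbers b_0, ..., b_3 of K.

b_0 = 1, b_1 = 0, b_2 = 0, b_3 = 1.

Fix the vertex order 1 < 2 < 3 < 4 < 5 and write every simplex with vertices in increasing order. Then dim K = 3 and the simplices of K are:

  0-simplices (5): [1], [2], [3], [4], [5]
  1-simplices (10): [1,2], [1,3], [1,4], [1,5], [2,3], [2,4], [2,5], [3,4], [3,5], [4,5]
  2-simplices (10): [1,2,3], [1,2,4], [1,2,5], [1,3,4], [1,3,5], [1,4,5], [2,3,4], [2,3,5], [2,4,5], [3,4,5]
  3-simplices (5): [1,2,3,4], [1,2,3,5], [1,2,4,5], [1,3,4,5], [2,3,4,5]

Hence C_0 ≅ Z^5, C_1 ≅ Z^10, C_2 ≅ Z^10, C_3 ≅ Z^5.

∂_1: C_1 → C_0 sends each edge [p,q] (with p < q) to q − p. For instance
  ∂[1,5] = [5] − [1].
The resulting 5×10 matrix has rank 4, and its Smith normal form has invariant factors (1,1,1,1).

∂_2: C_2 → C_1 acts by ∂[p,q,r] = [q,r] − [p,r] + [p,q]. For instance
  ∂[1,2,3] = [2,3] − [1,3] + [1,2],
  ∂[1,3,5] = [3,5] − [1,5] + [1,3].
As a 10×10 matrix over Z this has rank 6, with invariant factors (1,1,1,1,1,1).

The boundary map ∂_3: C_3 → C_2 sends each 3-simplex σ to the alternating sum Σ_i (−1)^i (σ with its i-th vertex removed). For instance
  ∂[1,2,3,5] = [2,3,5] − [1,3,5] + [1,2,5] − [1,2,3],
  ∂[2,3,4,5] = [3,4,5] − [2,4,5] + [2,3,5] − [2,3,4].
This gives a 10×5 integer matrix of rank 4; reducing to Smith normal form yields diagonal entries (1,1,1,1).

Now H_k = ker ∂_k / im ∂_{k+1}, so:

  H_0: rank C_0 − rank ∂_1 = 5 − 4 = 1, and the invariant factors of ∂_1 are all 1, so H_0 = Z.
  H_1: rank ker ∂_1 − rank ∂_2 = (10 − 4) − 6 = 0, and the invariant factors of ∂_2 are all 1, so H_1 = 0.
  H_2: rank ker ∂_2 − rank ∂_3 = (10 − 6) − 4 = 0, and the invariant factors of ∂_3 are all 1, so H_2 = 0.
  H_3: rank ker ∂_3 − rank ∂_4 = (5 − 4) − 0 = 1, and there is no ∂_4, so H_3 = Z.

Hence the Betti numbers are b_0 = 1, b_1 = 0, b_2 = 0, b_3 = 1.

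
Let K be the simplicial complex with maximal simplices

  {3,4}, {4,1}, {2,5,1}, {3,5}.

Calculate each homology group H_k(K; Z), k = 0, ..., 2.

We work with the vertex ordering 1 < 2 < 3 < 4 < 5. The simplices of K, each written with vertices in increasing order, are:

  0-simplices (5): [1], [2], [3], [4], [5]
  1-simplices (6): [1,2], [1,4], [1,5], [2,5], [3,4], [3,5]
  2-simplices (1): [1,2,5]

so the chain groups are C_0 ≅ Z^5, C_1 ≅ Z^6, C_2 ≅ Z^1.

The boundary map ∂_1: C_1 → C_0 sends each edge [p,q] (with p < q) to q − p.
This gives a 5×6 integer matrix of rank 4; reducing to Smith normal form yields diagonal entries (1,1,1,1).

Boundary ∂_2: C_2 → C_1 maps a triangle to the signed sum of its edges. For instance
  ∂[1,2,5] = [2,5] − [1,5] + [1,2].
The resulting 6×1 matrix has rank 1, and its Smith normal form has invariant factors (1).

Reading off H_k = ker ∂_k / im ∂_{k+1}:

  H_0: rank C_0 − rank ∂_1 = 5 − 4 = 1, and the invariant factors of ∂_1 are all 1, so H_0 ≅ Z.
  H_1: rank ker ∂_1 − rank ∂_2 = (6 − 4) − 1 = 1, and the invariant factors of ∂_2 are all 1, so H_1 ≅ Z.
  H_2: rank ker ∂_2 − rank ∂_3 = (1 − 1) − 0 = 0, and there is no ∂_3, so H_2 ≅ 0.

H_0 = Z,  H_1 = Z,  H_2 = 0.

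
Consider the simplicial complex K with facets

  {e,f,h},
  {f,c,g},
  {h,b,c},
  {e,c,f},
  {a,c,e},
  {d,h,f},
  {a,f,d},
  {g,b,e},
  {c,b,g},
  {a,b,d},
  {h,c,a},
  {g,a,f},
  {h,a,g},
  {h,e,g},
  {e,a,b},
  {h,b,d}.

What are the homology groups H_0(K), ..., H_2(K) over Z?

Take the total order a < b < c < d < e < f < g < h on the vertex set. Then K (dimension 2) consists of the simplices:

  0-simplices (8): a, b, c, d, e, f, g, h
  1-simplices (24): ab, ac, ad, ae, af, ag, ah, bc, bd, be, bg, bh, ce, cf, cg, ch, df, dh, ef, eg, eh, fg, fh, gh
  2-simplices (16): abd, abe, ace, ach, adf, afg, agh, bcg, bch, bdh, beg, cef, cfg, dfh, efh, egh

giving chain groups C_0 ≅ Z^8, C_1 ≅ Z^24, C_2 ≅ Z^16.

Boundary ∂_1: C_1 → C_0 maps an edge to its endpoints' difference, ∂[p,q] = q − p.
This gives a 8×24 integer matrix of rank 7; reducing to Smith normal form yields diagonal entries (1,1,1,1,1,1,1).

∂_2: C_2 → C_1 acts by ∂[p,q,r] = [q,r] − [p,r] + [p,q]. For instance
  ∂abe = be − ae + ab,
  ∂cef = ef − cf + ce.
As a 24×16 matrix over Z this has rank 15, with invariant factors (1,1,1,1,1,1,1,1,1,1,1,1,1,1,1).

Computing H_k = (kernel of ∂_k) / (image of ∂_{k+1}):

  H_0: rank C_0 − rank ∂_1 = 8 − 7 = 1, and the invariant factors of ∂_1 are all 1, so H_0 = Z.
  H_1: rank ker ∂_1 − rank ∂_2 = (24 − 7) − 15 = 2, and the invariant factors of ∂_2 are all 1, so H_1 = Z^2.
  H_2: rank ker ∂_2 − rank ∂_3 = (16 − 15) − 0 = 1, and there is no ∂_3, so H_2 = Z.

As a check, the Euler characteristic is 8 − 24 + 16 = 0, which agrees with 1 − 2 + 1 = 0.

H_0 = Z,  H_1 = Z^2,  H_2 = Z.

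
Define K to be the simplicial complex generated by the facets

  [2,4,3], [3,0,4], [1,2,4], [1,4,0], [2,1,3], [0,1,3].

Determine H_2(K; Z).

Order the vertices as 0 < 1 < 2 < 3 < 4. Listing each simplex with vertices in this order, K has dimension 2 with simplices:

  0-simplices (5): [0], [1], [2], [3], [4]
  1-simplices (9): [0,1], [0,3], [0,4], [1,2], [1,3], [1,4], [2,3], [2,4], [3,4]
  2-simplices (6): [0,1,3], [0,1,4], [0,3,4], [1,2,3], [1,2,4], [2,3,4]

giving chain groups C_0 ≅ Z^5, C_1 ≅ Z^9, C_2 ≅ Z^6.

∂_1: C_1 → C_0 is given by ∂[p,q] = [q] − [p]. For instance
  ∂[1,4] = [4] − [1].
The resulting 5×9 matrix has rank 4, and its Smith normal form has invariant factors (1,1,1,1).

Boundary ∂_2: C_2 → C_1 acts by ∂[p,q,r] = [q,r] − [p,r] + [p,q]. For instance
  ∂[1,2,4] = [2,4] − [1,4] + [1,2],
  ∂[0,1,4] = [1,4] − [0,4] + [0,1].
This gives a 9×6 integer matrix of rank 5; reducing to Smith normal form yields diagonal entries (1,1,1,1,1).

From H_k ≅ ker(∂_k) / im(∂_{k+1}) we obtain:

  H_2: rank ker ∂_2 − rank ∂_3 = (6 − 5) − 0 = 1, and there is no ∂_3, so H_2 = Z.

(K is a triangulation of the 2-sphere S^2.)

H_2 = Z.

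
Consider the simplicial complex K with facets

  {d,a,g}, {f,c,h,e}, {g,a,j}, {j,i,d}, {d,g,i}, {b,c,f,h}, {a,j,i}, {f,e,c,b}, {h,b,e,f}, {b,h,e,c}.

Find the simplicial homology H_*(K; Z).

Order the vertices as a < b < c < d < e < f < g < h < i < j. Listing each simplex with vertices in this order, K has dimension 3 with simplices:

  0-simplices (10): a, b, c, d, e, f, g, h, i, j
  1-simplices (20): ad, ag, ai, aj, bc, be, bf, bh, ce, cf, ch, dg, di, dj, ef, eh, fh, gi, gj, ij
  2-simplices (15): adg, agj, aij, bce, bcf, bch, bef, beh, bfh, cef, ceh, cfh, dgi, dij, efh
  3-simplices (5): bcef, bceh, bcfh, befh, cefh

so the chain groups are C_0 ≅ Z^10, C_1 ≅ Z^20, C_2 ≅ Z^15, C_3 ≅ Z^5.

The boundary map ∂_1: C_1 → C_0 is given by ∂[p,q] = [q] − [p]. For instance
  ∂bh = h − b.
The resulting 10×20 matrix has rank 8, and its Smith normal form has invariant factors (1,1,1,1,1,1,1,1).

Boundary ∂_2: C_2 → C_1 maps a triangle to the signed sum of its edges. For instance
  ∂dgi = gi − di + dg,
  ∂cfh = fh − ch + cf.
The 20×15 boundary matrix has rank 11 and Smith normal form diag(1,1,1,1,1,1,1,1,1,1,1).

The boundary map ∂_3: C_3 → C_2 sends each 3-simplex σ to the alternating sum Σ_i (−1)^i (σ with its i-th vertex removed). For instance
  ∂bcef = cef − bef + bcf − bce,
  ∂bceh = ceh − beh + bch − bce.
As a 15×5 matrix over Z this has rank 4, with invariant factors (1,1,1,1).

Reading off H_k = ker ∂_k / im ∂_{k+1}:

  H_0: rank C_0 − rank ∂_1 = 10 − 8 = 2, and the invariant factors of ∂_1 are all 1, so H_0 ≅ Z^2.
  H_1: rank ker ∂_1 − rank ∂_2 = (20 − 8) − 11 = 1, and the invariant factors of ∂_2 are all 1, so H_1 ≅ Z.
  H_2: rank ker ∂_2 − rank ∂_3 = (15 − 11) − 4 = 0, and the invariant factors of ∂_3 are all 1, so H_2 ≅ 0.
  H_3: rank ker ∂_3 − rank ∂_4 = (5 − 4) − 0 = 1, and there is no ∂_4, so H_3 ≅ Z.

H_0 = Z^2,  H_1 = Z,  H_2 = 0,  H_3 = Z.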